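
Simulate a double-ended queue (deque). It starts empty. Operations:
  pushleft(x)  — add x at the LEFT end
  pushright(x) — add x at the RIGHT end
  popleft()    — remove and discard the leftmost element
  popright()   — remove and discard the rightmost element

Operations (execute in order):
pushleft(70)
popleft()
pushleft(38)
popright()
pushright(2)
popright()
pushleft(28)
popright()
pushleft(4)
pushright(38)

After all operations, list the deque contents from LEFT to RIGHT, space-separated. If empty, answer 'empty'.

Answer: 4 38

Derivation:
pushleft(70): [70]
popleft(): []
pushleft(38): [38]
popright(): []
pushright(2): [2]
popright(): []
pushleft(28): [28]
popright(): []
pushleft(4): [4]
pushright(38): [4, 38]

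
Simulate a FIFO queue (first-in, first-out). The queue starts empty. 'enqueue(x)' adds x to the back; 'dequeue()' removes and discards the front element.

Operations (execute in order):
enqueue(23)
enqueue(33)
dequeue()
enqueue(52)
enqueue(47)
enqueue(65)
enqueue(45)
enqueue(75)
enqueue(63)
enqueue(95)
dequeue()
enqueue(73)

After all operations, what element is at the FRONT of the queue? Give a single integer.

Answer: 52

Derivation:
enqueue(23): queue = [23]
enqueue(33): queue = [23, 33]
dequeue(): queue = [33]
enqueue(52): queue = [33, 52]
enqueue(47): queue = [33, 52, 47]
enqueue(65): queue = [33, 52, 47, 65]
enqueue(45): queue = [33, 52, 47, 65, 45]
enqueue(75): queue = [33, 52, 47, 65, 45, 75]
enqueue(63): queue = [33, 52, 47, 65, 45, 75, 63]
enqueue(95): queue = [33, 52, 47, 65, 45, 75, 63, 95]
dequeue(): queue = [52, 47, 65, 45, 75, 63, 95]
enqueue(73): queue = [52, 47, 65, 45, 75, 63, 95, 73]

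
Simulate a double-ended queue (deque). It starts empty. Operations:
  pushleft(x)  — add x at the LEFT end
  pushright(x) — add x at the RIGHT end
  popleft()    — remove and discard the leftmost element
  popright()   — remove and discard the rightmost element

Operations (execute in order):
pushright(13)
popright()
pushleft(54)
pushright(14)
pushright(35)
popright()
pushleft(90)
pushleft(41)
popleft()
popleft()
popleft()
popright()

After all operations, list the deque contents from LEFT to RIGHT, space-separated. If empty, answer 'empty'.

pushright(13): [13]
popright(): []
pushleft(54): [54]
pushright(14): [54, 14]
pushright(35): [54, 14, 35]
popright(): [54, 14]
pushleft(90): [90, 54, 14]
pushleft(41): [41, 90, 54, 14]
popleft(): [90, 54, 14]
popleft(): [54, 14]
popleft(): [14]
popright(): []

Answer: empty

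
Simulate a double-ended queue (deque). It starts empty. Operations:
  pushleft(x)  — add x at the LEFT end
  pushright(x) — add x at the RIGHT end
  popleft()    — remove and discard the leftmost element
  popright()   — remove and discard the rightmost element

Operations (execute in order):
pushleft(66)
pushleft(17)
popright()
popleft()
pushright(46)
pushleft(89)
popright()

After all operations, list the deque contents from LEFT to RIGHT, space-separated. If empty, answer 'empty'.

Answer: 89

Derivation:
pushleft(66): [66]
pushleft(17): [17, 66]
popright(): [17]
popleft(): []
pushright(46): [46]
pushleft(89): [89, 46]
popright(): [89]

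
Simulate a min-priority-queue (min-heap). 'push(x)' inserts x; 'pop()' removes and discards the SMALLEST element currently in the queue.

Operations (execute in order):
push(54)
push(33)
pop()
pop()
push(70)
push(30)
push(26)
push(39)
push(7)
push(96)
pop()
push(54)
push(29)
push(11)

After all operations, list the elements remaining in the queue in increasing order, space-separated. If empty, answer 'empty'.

Answer: 11 26 29 30 39 54 70 96

Derivation:
push(54): heap contents = [54]
push(33): heap contents = [33, 54]
pop() → 33: heap contents = [54]
pop() → 54: heap contents = []
push(70): heap contents = [70]
push(30): heap contents = [30, 70]
push(26): heap contents = [26, 30, 70]
push(39): heap contents = [26, 30, 39, 70]
push(7): heap contents = [7, 26, 30, 39, 70]
push(96): heap contents = [7, 26, 30, 39, 70, 96]
pop() → 7: heap contents = [26, 30, 39, 70, 96]
push(54): heap contents = [26, 30, 39, 54, 70, 96]
push(29): heap contents = [26, 29, 30, 39, 54, 70, 96]
push(11): heap contents = [11, 26, 29, 30, 39, 54, 70, 96]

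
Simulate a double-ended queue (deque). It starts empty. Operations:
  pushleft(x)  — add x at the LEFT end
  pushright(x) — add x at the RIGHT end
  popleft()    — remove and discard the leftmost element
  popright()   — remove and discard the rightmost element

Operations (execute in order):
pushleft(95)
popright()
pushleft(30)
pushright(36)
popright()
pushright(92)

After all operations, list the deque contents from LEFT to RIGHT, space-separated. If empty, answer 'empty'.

Answer: 30 92

Derivation:
pushleft(95): [95]
popright(): []
pushleft(30): [30]
pushright(36): [30, 36]
popright(): [30]
pushright(92): [30, 92]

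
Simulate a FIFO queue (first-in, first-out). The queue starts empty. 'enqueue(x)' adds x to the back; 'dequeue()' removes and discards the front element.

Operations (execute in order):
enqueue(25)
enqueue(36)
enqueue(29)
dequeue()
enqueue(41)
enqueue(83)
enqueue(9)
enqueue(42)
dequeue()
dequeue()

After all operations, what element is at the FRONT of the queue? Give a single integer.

enqueue(25): queue = [25]
enqueue(36): queue = [25, 36]
enqueue(29): queue = [25, 36, 29]
dequeue(): queue = [36, 29]
enqueue(41): queue = [36, 29, 41]
enqueue(83): queue = [36, 29, 41, 83]
enqueue(9): queue = [36, 29, 41, 83, 9]
enqueue(42): queue = [36, 29, 41, 83, 9, 42]
dequeue(): queue = [29, 41, 83, 9, 42]
dequeue(): queue = [41, 83, 9, 42]

Answer: 41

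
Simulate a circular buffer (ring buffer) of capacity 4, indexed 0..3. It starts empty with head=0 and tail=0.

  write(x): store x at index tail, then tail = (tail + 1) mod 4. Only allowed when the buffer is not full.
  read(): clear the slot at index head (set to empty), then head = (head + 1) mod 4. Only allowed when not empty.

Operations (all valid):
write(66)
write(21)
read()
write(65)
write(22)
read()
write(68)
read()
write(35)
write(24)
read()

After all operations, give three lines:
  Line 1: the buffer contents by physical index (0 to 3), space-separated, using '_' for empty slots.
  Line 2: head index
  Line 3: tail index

Answer: 68 35 24 _
0
3

Derivation:
write(66): buf=[66 _ _ _], head=0, tail=1, size=1
write(21): buf=[66 21 _ _], head=0, tail=2, size=2
read(): buf=[_ 21 _ _], head=1, tail=2, size=1
write(65): buf=[_ 21 65 _], head=1, tail=3, size=2
write(22): buf=[_ 21 65 22], head=1, tail=0, size=3
read(): buf=[_ _ 65 22], head=2, tail=0, size=2
write(68): buf=[68 _ 65 22], head=2, tail=1, size=3
read(): buf=[68 _ _ 22], head=3, tail=1, size=2
write(35): buf=[68 35 _ 22], head=3, tail=2, size=3
write(24): buf=[68 35 24 22], head=3, tail=3, size=4
read(): buf=[68 35 24 _], head=0, tail=3, size=3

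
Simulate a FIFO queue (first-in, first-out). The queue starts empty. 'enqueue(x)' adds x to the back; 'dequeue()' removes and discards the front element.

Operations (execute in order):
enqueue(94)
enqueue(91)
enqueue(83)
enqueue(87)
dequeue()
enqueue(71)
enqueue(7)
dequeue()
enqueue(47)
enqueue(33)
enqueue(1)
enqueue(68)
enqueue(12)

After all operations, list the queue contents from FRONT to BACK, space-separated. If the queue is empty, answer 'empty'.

enqueue(94): [94]
enqueue(91): [94, 91]
enqueue(83): [94, 91, 83]
enqueue(87): [94, 91, 83, 87]
dequeue(): [91, 83, 87]
enqueue(71): [91, 83, 87, 71]
enqueue(7): [91, 83, 87, 71, 7]
dequeue(): [83, 87, 71, 7]
enqueue(47): [83, 87, 71, 7, 47]
enqueue(33): [83, 87, 71, 7, 47, 33]
enqueue(1): [83, 87, 71, 7, 47, 33, 1]
enqueue(68): [83, 87, 71, 7, 47, 33, 1, 68]
enqueue(12): [83, 87, 71, 7, 47, 33, 1, 68, 12]

Answer: 83 87 71 7 47 33 1 68 12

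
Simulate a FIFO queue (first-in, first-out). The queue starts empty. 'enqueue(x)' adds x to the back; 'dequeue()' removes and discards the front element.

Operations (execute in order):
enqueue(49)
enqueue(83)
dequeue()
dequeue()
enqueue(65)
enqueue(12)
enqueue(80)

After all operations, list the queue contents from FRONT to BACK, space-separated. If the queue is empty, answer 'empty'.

Answer: 65 12 80

Derivation:
enqueue(49): [49]
enqueue(83): [49, 83]
dequeue(): [83]
dequeue(): []
enqueue(65): [65]
enqueue(12): [65, 12]
enqueue(80): [65, 12, 80]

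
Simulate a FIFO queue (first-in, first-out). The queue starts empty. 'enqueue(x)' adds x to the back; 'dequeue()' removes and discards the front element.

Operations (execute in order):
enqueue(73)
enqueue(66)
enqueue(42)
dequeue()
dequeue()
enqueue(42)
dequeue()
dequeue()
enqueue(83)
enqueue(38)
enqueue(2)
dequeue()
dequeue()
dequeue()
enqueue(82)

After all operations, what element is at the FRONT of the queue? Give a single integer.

Answer: 82

Derivation:
enqueue(73): queue = [73]
enqueue(66): queue = [73, 66]
enqueue(42): queue = [73, 66, 42]
dequeue(): queue = [66, 42]
dequeue(): queue = [42]
enqueue(42): queue = [42, 42]
dequeue(): queue = [42]
dequeue(): queue = []
enqueue(83): queue = [83]
enqueue(38): queue = [83, 38]
enqueue(2): queue = [83, 38, 2]
dequeue(): queue = [38, 2]
dequeue(): queue = [2]
dequeue(): queue = []
enqueue(82): queue = [82]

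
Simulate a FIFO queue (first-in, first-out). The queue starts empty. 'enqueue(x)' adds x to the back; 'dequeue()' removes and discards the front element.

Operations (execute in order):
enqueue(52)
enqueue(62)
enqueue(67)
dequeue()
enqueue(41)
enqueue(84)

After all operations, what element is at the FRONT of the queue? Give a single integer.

enqueue(52): queue = [52]
enqueue(62): queue = [52, 62]
enqueue(67): queue = [52, 62, 67]
dequeue(): queue = [62, 67]
enqueue(41): queue = [62, 67, 41]
enqueue(84): queue = [62, 67, 41, 84]

Answer: 62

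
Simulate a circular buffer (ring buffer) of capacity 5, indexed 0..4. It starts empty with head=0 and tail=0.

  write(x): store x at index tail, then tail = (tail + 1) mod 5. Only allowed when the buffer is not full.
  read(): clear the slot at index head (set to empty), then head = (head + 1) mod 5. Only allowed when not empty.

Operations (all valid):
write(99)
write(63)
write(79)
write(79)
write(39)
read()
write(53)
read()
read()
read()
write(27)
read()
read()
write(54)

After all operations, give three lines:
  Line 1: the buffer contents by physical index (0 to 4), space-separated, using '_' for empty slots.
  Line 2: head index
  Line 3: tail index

write(99): buf=[99 _ _ _ _], head=0, tail=1, size=1
write(63): buf=[99 63 _ _ _], head=0, tail=2, size=2
write(79): buf=[99 63 79 _ _], head=0, tail=3, size=3
write(79): buf=[99 63 79 79 _], head=0, tail=4, size=4
write(39): buf=[99 63 79 79 39], head=0, tail=0, size=5
read(): buf=[_ 63 79 79 39], head=1, tail=0, size=4
write(53): buf=[53 63 79 79 39], head=1, tail=1, size=5
read(): buf=[53 _ 79 79 39], head=2, tail=1, size=4
read(): buf=[53 _ _ 79 39], head=3, tail=1, size=3
read(): buf=[53 _ _ _ 39], head=4, tail=1, size=2
write(27): buf=[53 27 _ _ 39], head=4, tail=2, size=3
read(): buf=[53 27 _ _ _], head=0, tail=2, size=2
read(): buf=[_ 27 _ _ _], head=1, tail=2, size=1
write(54): buf=[_ 27 54 _ _], head=1, tail=3, size=2

Answer: _ 27 54 _ _
1
3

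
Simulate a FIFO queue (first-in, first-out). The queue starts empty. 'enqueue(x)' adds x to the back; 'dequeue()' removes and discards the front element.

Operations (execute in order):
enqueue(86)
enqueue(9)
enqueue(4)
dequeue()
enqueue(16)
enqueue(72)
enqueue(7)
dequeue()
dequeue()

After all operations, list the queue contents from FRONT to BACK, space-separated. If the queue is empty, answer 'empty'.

Answer: 16 72 7

Derivation:
enqueue(86): [86]
enqueue(9): [86, 9]
enqueue(4): [86, 9, 4]
dequeue(): [9, 4]
enqueue(16): [9, 4, 16]
enqueue(72): [9, 4, 16, 72]
enqueue(7): [9, 4, 16, 72, 7]
dequeue(): [4, 16, 72, 7]
dequeue(): [16, 72, 7]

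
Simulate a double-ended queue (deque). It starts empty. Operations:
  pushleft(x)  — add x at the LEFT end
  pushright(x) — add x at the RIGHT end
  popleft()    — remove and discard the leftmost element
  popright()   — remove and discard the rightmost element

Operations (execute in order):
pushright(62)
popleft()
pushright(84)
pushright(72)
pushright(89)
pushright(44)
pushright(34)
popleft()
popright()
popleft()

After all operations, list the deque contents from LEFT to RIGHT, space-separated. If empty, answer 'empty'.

Answer: 89 44

Derivation:
pushright(62): [62]
popleft(): []
pushright(84): [84]
pushright(72): [84, 72]
pushright(89): [84, 72, 89]
pushright(44): [84, 72, 89, 44]
pushright(34): [84, 72, 89, 44, 34]
popleft(): [72, 89, 44, 34]
popright(): [72, 89, 44]
popleft(): [89, 44]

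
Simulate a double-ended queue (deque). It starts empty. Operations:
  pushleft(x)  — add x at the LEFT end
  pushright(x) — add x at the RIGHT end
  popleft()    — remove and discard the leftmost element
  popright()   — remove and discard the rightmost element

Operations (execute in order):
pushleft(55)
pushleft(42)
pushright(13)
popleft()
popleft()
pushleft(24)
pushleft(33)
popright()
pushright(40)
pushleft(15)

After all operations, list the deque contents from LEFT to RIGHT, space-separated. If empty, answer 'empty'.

pushleft(55): [55]
pushleft(42): [42, 55]
pushright(13): [42, 55, 13]
popleft(): [55, 13]
popleft(): [13]
pushleft(24): [24, 13]
pushleft(33): [33, 24, 13]
popright(): [33, 24]
pushright(40): [33, 24, 40]
pushleft(15): [15, 33, 24, 40]

Answer: 15 33 24 40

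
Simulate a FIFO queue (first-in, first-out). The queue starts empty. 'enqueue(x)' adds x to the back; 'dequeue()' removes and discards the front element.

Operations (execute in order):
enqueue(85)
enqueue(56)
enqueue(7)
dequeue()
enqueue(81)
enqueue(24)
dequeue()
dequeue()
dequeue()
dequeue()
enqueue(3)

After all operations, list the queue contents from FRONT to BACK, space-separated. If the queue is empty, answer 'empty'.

enqueue(85): [85]
enqueue(56): [85, 56]
enqueue(7): [85, 56, 7]
dequeue(): [56, 7]
enqueue(81): [56, 7, 81]
enqueue(24): [56, 7, 81, 24]
dequeue(): [7, 81, 24]
dequeue(): [81, 24]
dequeue(): [24]
dequeue(): []
enqueue(3): [3]

Answer: 3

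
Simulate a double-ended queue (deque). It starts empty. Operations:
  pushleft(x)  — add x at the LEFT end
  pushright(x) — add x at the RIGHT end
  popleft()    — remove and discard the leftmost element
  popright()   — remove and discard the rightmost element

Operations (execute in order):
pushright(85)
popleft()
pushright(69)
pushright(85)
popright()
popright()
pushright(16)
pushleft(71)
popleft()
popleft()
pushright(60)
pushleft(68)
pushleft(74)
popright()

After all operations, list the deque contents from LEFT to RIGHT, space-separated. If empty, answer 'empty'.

pushright(85): [85]
popleft(): []
pushright(69): [69]
pushright(85): [69, 85]
popright(): [69]
popright(): []
pushright(16): [16]
pushleft(71): [71, 16]
popleft(): [16]
popleft(): []
pushright(60): [60]
pushleft(68): [68, 60]
pushleft(74): [74, 68, 60]
popright(): [74, 68]

Answer: 74 68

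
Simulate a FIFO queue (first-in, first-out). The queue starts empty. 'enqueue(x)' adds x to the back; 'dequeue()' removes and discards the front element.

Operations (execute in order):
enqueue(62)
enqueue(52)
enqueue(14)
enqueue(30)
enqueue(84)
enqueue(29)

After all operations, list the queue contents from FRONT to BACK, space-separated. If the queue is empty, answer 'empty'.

Answer: 62 52 14 30 84 29

Derivation:
enqueue(62): [62]
enqueue(52): [62, 52]
enqueue(14): [62, 52, 14]
enqueue(30): [62, 52, 14, 30]
enqueue(84): [62, 52, 14, 30, 84]
enqueue(29): [62, 52, 14, 30, 84, 29]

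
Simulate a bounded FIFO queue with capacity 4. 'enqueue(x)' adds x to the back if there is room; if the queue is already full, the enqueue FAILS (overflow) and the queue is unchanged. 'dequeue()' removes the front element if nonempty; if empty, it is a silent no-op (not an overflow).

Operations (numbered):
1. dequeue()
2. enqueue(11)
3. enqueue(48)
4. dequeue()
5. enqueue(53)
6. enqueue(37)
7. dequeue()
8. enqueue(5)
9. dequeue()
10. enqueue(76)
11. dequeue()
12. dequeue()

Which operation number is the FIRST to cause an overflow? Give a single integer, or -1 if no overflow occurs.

1. dequeue(): empty, no-op, size=0
2. enqueue(11): size=1
3. enqueue(48): size=2
4. dequeue(): size=1
5. enqueue(53): size=2
6. enqueue(37): size=3
7. dequeue(): size=2
8. enqueue(5): size=3
9. dequeue(): size=2
10. enqueue(76): size=3
11. dequeue(): size=2
12. dequeue(): size=1

Answer: -1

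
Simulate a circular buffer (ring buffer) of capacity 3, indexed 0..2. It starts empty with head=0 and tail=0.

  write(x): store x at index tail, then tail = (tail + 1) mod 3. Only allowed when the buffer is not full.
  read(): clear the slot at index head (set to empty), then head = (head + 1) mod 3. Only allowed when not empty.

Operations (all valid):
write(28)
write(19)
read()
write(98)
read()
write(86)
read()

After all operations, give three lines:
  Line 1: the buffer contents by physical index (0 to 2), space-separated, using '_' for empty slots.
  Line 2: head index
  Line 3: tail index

write(28): buf=[28 _ _], head=0, tail=1, size=1
write(19): buf=[28 19 _], head=0, tail=2, size=2
read(): buf=[_ 19 _], head=1, tail=2, size=1
write(98): buf=[_ 19 98], head=1, tail=0, size=2
read(): buf=[_ _ 98], head=2, tail=0, size=1
write(86): buf=[86 _ 98], head=2, tail=1, size=2
read(): buf=[86 _ _], head=0, tail=1, size=1

Answer: 86 _ _
0
1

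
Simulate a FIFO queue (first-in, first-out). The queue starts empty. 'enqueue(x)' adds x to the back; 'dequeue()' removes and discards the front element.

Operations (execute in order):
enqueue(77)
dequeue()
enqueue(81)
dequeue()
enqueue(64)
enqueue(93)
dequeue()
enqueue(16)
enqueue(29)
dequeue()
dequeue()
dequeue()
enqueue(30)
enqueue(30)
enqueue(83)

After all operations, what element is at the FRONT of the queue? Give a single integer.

enqueue(77): queue = [77]
dequeue(): queue = []
enqueue(81): queue = [81]
dequeue(): queue = []
enqueue(64): queue = [64]
enqueue(93): queue = [64, 93]
dequeue(): queue = [93]
enqueue(16): queue = [93, 16]
enqueue(29): queue = [93, 16, 29]
dequeue(): queue = [16, 29]
dequeue(): queue = [29]
dequeue(): queue = []
enqueue(30): queue = [30]
enqueue(30): queue = [30, 30]
enqueue(83): queue = [30, 30, 83]

Answer: 30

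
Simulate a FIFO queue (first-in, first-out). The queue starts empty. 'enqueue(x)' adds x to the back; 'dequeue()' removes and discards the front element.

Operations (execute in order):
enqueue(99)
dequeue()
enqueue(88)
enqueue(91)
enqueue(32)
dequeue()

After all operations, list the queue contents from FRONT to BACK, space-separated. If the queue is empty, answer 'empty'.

enqueue(99): [99]
dequeue(): []
enqueue(88): [88]
enqueue(91): [88, 91]
enqueue(32): [88, 91, 32]
dequeue(): [91, 32]

Answer: 91 32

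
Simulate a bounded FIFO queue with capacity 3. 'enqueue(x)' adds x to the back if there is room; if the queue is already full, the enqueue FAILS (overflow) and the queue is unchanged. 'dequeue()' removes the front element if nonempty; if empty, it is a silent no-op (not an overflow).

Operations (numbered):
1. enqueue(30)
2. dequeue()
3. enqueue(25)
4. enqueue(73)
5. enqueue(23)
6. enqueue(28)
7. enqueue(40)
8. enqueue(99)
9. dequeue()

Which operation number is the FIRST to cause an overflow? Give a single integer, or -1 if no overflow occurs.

1. enqueue(30): size=1
2. dequeue(): size=0
3. enqueue(25): size=1
4. enqueue(73): size=2
5. enqueue(23): size=3
6. enqueue(28): size=3=cap → OVERFLOW (fail)
7. enqueue(40): size=3=cap → OVERFLOW (fail)
8. enqueue(99): size=3=cap → OVERFLOW (fail)
9. dequeue(): size=2

Answer: 6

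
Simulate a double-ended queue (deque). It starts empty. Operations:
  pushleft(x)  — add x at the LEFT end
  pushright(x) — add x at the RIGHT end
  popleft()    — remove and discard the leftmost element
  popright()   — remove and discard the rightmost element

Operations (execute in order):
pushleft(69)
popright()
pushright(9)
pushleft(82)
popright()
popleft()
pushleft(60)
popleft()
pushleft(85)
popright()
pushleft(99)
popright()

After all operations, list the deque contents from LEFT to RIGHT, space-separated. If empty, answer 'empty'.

Answer: empty

Derivation:
pushleft(69): [69]
popright(): []
pushright(9): [9]
pushleft(82): [82, 9]
popright(): [82]
popleft(): []
pushleft(60): [60]
popleft(): []
pushleft(85): [85]
popright(): []
pushleft(99): [99]
popright(): []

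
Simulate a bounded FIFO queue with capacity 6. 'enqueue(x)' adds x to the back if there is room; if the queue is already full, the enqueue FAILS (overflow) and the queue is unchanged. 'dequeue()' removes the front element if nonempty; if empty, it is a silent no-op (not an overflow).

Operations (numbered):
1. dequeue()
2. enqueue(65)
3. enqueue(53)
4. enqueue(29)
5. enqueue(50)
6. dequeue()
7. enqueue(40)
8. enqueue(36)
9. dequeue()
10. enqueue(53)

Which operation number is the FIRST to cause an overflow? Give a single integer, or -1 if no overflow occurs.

Answer: -1

Derivation:
1. dequeue(): empty, no-op, size=0
2. enqueue(65): size=1
3. enqueue(53): size=2
4. enqueue(29): size=3
5. enqueue(50): size=4
6. dequeue(): size=3
7. enqueue(40): size=4
8. enqueue(36): size=5
9. dequeue(): size=4
10. enqueue(53): size=5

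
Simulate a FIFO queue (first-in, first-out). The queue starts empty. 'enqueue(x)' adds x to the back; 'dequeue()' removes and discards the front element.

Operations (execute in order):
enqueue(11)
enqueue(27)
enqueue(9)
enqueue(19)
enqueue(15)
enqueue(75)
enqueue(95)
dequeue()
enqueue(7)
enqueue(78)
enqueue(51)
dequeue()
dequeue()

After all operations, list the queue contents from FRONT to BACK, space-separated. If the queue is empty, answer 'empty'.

enqueue(11): [11]
enqueue(27): [11, 27]
enqueue(9): [11, 27, 9]
enqueue(19): [11, 27, 9, 19]
enqueue(15): [11, 27, 9, 19, 15]
enqueue(75): [11, 27, 9, 19, 15, 75]
enqueue(95): [11, 27, 9, 19, 15, 75, 95]
dequeue(): [27, 9, 19, 15, 75, 95]
enqueue(7): [27, 9, 19, 15, 75, 95, 7]
enqueue(78): [27, 9, 19, 15, 75, 95, 7, 78]
enqueue(51): [27, 9, 19, 15, 75, 95, 7, 78, 51]
dequeue(): [9, 19, 15, 75, 95, 7, 78, 51]
dequeue(): [19, 15, 75, 95, 7, 78, 51]

Answer: 19 15 75 95 7 78 51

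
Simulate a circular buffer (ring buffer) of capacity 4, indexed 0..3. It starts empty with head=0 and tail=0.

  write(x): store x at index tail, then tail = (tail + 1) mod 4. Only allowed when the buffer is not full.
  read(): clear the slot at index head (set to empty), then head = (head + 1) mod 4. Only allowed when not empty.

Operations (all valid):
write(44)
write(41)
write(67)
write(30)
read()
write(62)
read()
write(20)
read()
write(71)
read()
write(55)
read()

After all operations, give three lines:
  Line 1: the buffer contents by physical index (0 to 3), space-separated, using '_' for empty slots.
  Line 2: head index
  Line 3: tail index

Answer: _ 20 71 55
1
0

Derivation:
write(44): buf=[44 _ _ _], head=0, tail=1, size=1
write(41): buf=[44 41 _ _], head=0, tail=2, size=2
write(67): buf=[44 41 67 _], head=0, tail=3, size=3
write(30): buf=[44 41 67 30], head=0, tail=0, size=4
read(): buf=[_ 41 67 30], head=1, tail=0, size=3
write(62): buf=[62 41 67 30], head=1, tail=1, size=4
read(): buf=[62 _ 67 30], head=2, tail=1, size=3
write(20): buf=[62 20 67 30], head=2, tail=2, size=4
read(): buf=[62 20 _ 30], head=3, tail=2, size=3
write(71): buf=[62 20 71 30], head=3, tail=3, size=4
read(): buf=[62 20 71 _], head=0, tail=3, size=3
write(55): buf=[62 20 71 55], head=0, tail=0, size=4
read(): buf=[_ 20 71 55], head=1, tail=0, size=3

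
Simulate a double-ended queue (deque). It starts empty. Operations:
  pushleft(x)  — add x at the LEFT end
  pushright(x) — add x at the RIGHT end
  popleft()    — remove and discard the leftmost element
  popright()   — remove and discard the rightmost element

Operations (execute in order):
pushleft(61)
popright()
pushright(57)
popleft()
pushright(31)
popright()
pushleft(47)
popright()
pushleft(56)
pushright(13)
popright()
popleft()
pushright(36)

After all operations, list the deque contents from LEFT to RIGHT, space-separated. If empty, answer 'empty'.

pushleft(61): [61]
popright(): []
pushright(57): [57]
popleft(): []
pushright(31): [31]
popright(): []
pushleft(47): [47]
popright(): []
pushleft(56): [56]
pushright(13): [56, 13]
popright(): [56]
popleft(): []
pushright(36): [36]

Answer: 36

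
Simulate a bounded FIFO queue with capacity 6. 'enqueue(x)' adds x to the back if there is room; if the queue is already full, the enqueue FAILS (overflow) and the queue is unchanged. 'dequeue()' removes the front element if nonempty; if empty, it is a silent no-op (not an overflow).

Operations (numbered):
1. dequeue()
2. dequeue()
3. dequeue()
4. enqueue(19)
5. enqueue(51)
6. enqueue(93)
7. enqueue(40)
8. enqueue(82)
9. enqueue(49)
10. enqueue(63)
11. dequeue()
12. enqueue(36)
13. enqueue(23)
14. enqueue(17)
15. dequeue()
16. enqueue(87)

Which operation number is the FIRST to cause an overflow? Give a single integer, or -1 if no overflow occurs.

Answer: 10

Derivation:
1. dequeue(): empty, no-op, size=0
2. dequeue(): empty, no-op, size=0
3. dequeue(): empty, no-op, size=0
4. enqueue(19): size=1
5. enqueue(51): size=2
6. enqueue(93): size=3
7. enqueue(40): size=4
8. enqueue(82): size=5
9. enqueue(49): size=6
10. enqueue(63): size=6=cap → OVERFLOW (fail)
11. dequeue(): size=5
12. enqueue(36): size=6
13. enqueue(23): size=6=cap → OVERFLOW (fail)
14. enqueue(17): size=6=cap → OVERFLOW (fail)
15. dequeue(): size=5
16. enqueue(87): size=6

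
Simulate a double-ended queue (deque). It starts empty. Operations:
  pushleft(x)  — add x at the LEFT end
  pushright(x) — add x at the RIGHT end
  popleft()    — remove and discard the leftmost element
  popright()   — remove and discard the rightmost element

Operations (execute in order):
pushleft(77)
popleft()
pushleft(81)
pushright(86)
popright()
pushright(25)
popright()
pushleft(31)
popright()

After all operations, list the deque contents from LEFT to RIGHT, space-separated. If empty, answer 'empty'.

Answer: 31

Derivation:
pushleft(77): [77]
popleft(): []
pushleft(81): [81]
pushright(86): [81, 86]
popright(): [81]
pushright(25): [81, 25]
popright(): [81]
pushleft(31): [31, 81]
popright(): [31]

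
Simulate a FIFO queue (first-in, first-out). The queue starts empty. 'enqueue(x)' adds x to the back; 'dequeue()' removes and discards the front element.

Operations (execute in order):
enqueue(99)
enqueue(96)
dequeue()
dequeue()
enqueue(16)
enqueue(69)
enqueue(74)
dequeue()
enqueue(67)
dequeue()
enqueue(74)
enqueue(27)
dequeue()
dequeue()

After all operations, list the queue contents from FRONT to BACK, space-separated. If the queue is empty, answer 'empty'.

enqueue(99): [99]
enqueue(96): [99, 96]
dequeue(): [96]
dequeue(): []
enqueue(16): [16]
enqueue(69): [16, 69]
enqueue(74): [16, 69, 74]
dequeue(): [69, 74]
enqueue(67): [69, 74, 67]
dequeue(): [74, 67]
enqueue(74): [74, 67, 74]
enqueue(27): [74, 67, 74, 27]
dequeue(): [67, 74, 27]
dequeue(): [74, 27]

Answer: 74 27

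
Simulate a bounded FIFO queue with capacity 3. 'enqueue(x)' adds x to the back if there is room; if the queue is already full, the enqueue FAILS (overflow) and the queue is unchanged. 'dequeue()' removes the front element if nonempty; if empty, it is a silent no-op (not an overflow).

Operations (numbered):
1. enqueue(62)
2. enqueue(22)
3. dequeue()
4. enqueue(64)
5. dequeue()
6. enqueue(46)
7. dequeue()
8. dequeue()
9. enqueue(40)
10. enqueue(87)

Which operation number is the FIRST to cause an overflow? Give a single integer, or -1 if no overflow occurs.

1. enqueue(62): size=1
2. enqueue(22): size=2
3. dequeue(): size=1
4. enqueue(64): size=2
5. dequeue(): size=1
6. enqueue(46): size=2
7. dequeue(): size=1
8. dequeue(): size=0
9. enqueue(40): size=1
10. enqueue(87): size=2

Answer: -1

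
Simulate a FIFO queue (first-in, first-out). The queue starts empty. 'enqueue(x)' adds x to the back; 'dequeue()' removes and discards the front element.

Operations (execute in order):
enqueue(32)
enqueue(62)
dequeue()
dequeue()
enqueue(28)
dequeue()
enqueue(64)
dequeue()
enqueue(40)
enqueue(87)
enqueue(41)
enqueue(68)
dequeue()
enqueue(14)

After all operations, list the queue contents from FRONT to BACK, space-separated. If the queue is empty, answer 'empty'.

enqueue(32): [32]
enqueue(62): [32, 62]
dequeue(): [62]
dequeue(): []
enqueue(28): [28]
dequeue(): []
enqueue(64): [64]
dequeue(): []
enqueue(40): [40]
enqueue(87): [40, 87]
enqueue(41): [40, 87, 41]
enqueue(68): [40, 87, 41, 68]
dequeue(): [87, 41, 68]
enqueue(14): [87, 41, 68, 14]

Answer: 87 41 68 14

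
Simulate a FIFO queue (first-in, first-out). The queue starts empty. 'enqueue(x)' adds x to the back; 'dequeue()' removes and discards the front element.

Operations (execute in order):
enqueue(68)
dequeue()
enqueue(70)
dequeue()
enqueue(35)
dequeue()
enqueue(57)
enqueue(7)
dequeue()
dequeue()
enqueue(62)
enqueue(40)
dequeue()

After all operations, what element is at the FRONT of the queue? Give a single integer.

enqueue(68): queue = [68]
dequeue(): queue = []
enqueue(70): queue = [70]
dequeue(): queue = []
enqueue(35): queue = [35]
dequeue(): queue = []
enqueue(57): queue = [57]
enqueue(7): queue = [57, 7]
dequeue(): queue = [7]
dequeue(): queue = []
enqueue(62): queue = [62]
enqueue(40): queue = [62, 40]
dequeue(): queue = [40]

Answer: 40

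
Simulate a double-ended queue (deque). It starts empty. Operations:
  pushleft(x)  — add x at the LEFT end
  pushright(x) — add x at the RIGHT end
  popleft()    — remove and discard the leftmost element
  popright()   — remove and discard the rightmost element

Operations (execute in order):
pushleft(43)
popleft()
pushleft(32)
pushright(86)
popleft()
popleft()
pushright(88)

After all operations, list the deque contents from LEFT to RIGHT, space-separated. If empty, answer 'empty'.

Answer: 88

Derivation:
pushleft(43): [43]
popleft(): []
pushleft(32): [32]
pushright(86): [32, 86]
popleft(): [86]
popleft(): []
pushright(88): [88]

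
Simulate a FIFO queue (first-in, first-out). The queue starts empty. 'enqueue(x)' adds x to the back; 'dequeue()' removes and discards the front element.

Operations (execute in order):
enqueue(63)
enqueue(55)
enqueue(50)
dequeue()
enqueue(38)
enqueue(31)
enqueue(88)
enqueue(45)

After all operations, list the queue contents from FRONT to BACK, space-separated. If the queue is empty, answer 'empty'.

enqueue(63): [63]
enqueue(55): [63, 55]
enqueue(50): [63, 55, 50]
dequeue(): [55, 50]
enqueue(38): [55, 50, 38]
enqueue(31): [55, 50, 38, 31]
enqueue(88): [55, 50, 38, 31, 88]
enqueue(45): [55, 50, 38, 31, 88, 45]

Answer: 55 50 38 31 88 45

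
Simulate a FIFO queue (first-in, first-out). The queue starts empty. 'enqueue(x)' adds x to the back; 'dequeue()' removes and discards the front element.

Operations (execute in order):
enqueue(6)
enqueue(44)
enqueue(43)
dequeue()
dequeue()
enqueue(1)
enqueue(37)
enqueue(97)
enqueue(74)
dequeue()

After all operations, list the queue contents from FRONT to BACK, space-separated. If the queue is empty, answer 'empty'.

Answer: 1 37 97 74

Derivation:
enqueue(6): [6]
enqueue(44): [6, 44]
enqueue(43): [6, 44, 43]
dequeue(): [44, 43]
dequeue(): [43]
enqueue(1): [43, 1]
enqueue(37): [43, 1, 37]
enqueue(97): [43, 1, 37, 97]
enqueue(74): [43, 1, 37, 97, 74]
dequeue(): [1, 37, 97, 74]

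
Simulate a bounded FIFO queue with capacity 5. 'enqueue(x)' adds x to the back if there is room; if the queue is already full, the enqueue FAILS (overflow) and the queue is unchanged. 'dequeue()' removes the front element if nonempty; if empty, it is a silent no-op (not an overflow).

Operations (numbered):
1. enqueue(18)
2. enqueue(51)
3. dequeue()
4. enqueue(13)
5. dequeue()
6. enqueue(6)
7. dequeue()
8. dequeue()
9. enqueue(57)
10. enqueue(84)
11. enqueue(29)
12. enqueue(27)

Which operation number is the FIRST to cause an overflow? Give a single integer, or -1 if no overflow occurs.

1. enqueue(18): size=1
2. enqueue(51): size=2
3. dequeue(): size=1
4. enqueue(13): size=2
5. dequeue(): size=1
6. enqueue(6): size=2
7. dequeue(): size=1
8. dequeue(): size=0
9. enqueue(57): size=1
10. enqueue(84): size=2
11. enqueue(29): size=3
12. enqueue(27): size=4

Answer: -1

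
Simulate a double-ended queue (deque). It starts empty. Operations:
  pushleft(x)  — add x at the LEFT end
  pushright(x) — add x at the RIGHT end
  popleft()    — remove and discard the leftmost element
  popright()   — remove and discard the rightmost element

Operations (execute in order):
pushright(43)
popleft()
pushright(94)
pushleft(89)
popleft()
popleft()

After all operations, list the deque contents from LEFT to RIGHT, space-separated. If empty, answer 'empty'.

pushright(43): [43]
popleft(): []
pushright(94): [94]
pushleft(89): [89, 94]
popleft(): [94]
popleft(): []

Answer: empty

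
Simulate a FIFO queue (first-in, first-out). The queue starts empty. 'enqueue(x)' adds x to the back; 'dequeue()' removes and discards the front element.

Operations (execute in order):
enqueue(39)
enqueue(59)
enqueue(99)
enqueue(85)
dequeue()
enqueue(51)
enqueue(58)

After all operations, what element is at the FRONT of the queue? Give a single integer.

enqueue(39): queue = [39]
enqueue(59): queue = [39, 59]
enqueue(99): queue = [39, 59, 99]
enqueue(85): queue = [39, 59, 99, 85]
dequeue(): queue = [59, 99, 85]
enqueue(51): queue = [59, 99, 85, 51]
enqueue(58): queue = [59, 99, 85, 51, 58]

Answer: 59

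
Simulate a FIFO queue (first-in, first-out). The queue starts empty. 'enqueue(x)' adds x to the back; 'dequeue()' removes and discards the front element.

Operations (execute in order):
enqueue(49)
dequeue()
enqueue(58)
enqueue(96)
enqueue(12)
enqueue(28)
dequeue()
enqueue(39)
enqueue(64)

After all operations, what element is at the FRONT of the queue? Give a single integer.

enqueue(49): queue = [49]
dequeue(): queue = []
enqueue(58): queue = [58]
enqueue(96): queue = [58, 96]
enqueue(12): queue = [58, 96, 12]
enqueue(28): queue = [58, 96, 12, 28]
dequeue(): queue = [96, 12, 28]
enqueue(39): queue = [96, 12, 28, 39]
enqueue(64): queue = [96, 12, 28, 39, 64]

Answer: 96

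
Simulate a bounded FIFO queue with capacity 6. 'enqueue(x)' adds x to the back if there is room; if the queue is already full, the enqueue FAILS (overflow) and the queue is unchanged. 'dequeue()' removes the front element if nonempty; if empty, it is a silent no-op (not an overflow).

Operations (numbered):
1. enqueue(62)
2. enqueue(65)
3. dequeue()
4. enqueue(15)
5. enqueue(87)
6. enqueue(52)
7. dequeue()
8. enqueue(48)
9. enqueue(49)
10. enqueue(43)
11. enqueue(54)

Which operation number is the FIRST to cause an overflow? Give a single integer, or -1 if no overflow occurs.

Answer: 11

Derivation:
1. enqueue(62): size=1
2. enqueue(65): size=2
3. dequeue(): size=1
4. enqueue(15): size=2
5. enqueue(87): size=3
6. enqueue(52): size=4
7. dequeue(): size=3
8. enqueue(48): size=4
9. enqueue(49): size=5
10. enqueue(43): size=6
11. enqueue(54): size=6=cap → OVERFLOW (fail)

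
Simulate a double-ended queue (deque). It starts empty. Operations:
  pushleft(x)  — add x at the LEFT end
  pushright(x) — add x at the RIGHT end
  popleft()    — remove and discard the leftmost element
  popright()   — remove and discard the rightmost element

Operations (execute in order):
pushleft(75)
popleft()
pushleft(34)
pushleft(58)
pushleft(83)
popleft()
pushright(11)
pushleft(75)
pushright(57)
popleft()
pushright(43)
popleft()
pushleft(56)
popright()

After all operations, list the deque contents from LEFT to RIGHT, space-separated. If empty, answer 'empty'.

pushleft(75): [75]
popleft(): []
pushleft(34): [34]
pushleft(58): [58, 34]
pushleft(83): [83, 58, 34]
popleft(): [58, 34]
pushright(11): [58, 34, 11]
pushleft(75): [75, 58, 34, 11]
pushright(57): [75, 58, 34, 11, 57]
popleft(): [58, 34, 11, 57]
pushright(43): [58, 34, 11, 57, 43]
popleft(): [34, 11, 57, 43]
pushleft(56): [56, 34, 11, 57, 43]
popright(): [56, 34, 11, 57]

Answer: 56 34 11 57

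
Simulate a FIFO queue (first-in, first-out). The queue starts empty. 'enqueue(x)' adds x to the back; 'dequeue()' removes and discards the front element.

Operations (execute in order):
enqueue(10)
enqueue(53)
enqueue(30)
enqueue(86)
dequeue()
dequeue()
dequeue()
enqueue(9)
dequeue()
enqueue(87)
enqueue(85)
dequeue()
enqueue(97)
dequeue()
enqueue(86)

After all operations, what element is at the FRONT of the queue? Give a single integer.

Answer: 85

Derivation:
enqueue(10): queue = [10]
enqueue(53): queue = [10, 53]
enqueue(30): queue = [10, 53, 30]
enqueue(86): queue = [10, 53, 30, 86]
dequeue(): queue = [53, 30, 86]
dequeue(): queue = [30, 86]
dequeue(): queue = [86]
enqueue(9): queue = [86, 9]
dequeue(): queue = [9]
enqueue(87): queue = [9, 87]
enqueue(85): queue = [9, 87, 85]
dequeue(): queue = [87, 85]
enqueue(97): queue = [87, 85, 97]
dequeue(): queue = [85, 97]
enqueue(86): queue = [85, 97, 86]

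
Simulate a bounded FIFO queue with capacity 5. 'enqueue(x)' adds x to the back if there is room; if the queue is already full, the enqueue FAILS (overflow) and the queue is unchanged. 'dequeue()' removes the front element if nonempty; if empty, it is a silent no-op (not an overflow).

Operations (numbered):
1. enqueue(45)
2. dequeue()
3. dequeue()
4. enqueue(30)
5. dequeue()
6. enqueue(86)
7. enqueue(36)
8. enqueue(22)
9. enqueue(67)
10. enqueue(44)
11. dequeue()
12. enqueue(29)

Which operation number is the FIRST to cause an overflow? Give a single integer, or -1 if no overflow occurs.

Answer: -1

Derivation:
1. enqueue(45): size=1
2. dequeue(): size=0
3. dequeue(): empty, no-op, size=0
4. enqueue(30): size=1
5. dequeue(): size=0
6. enqueue(86): size=1
7. enqueue(36): size=2
8. enqueue(22): size=3
9. enqueue(67): size=4
10. enqueue(44): size=5
11. dequeue(): size=4
12. enqueue(29): size=5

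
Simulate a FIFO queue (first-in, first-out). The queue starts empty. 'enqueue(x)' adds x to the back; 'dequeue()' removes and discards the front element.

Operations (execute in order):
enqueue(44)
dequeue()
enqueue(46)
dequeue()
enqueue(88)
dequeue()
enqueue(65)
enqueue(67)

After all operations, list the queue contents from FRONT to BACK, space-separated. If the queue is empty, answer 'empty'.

enqueue(44): [44]
dequeue(): []
enqueue(46): [46]
dequeue(): []
enqueue(88): [88]
dequeue(): []
enqueue(65): [65]
enqueue(67): [65, 67]

Answer: 65 67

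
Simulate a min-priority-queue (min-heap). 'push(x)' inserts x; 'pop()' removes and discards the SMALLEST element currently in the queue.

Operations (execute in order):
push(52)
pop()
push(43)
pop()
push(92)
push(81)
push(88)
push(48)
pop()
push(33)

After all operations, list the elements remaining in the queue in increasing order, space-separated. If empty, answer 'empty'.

Answer: 33 81 88 92

Derivation:
push(52): heap contents = [52]
pop() → 52: heap contents = []
push(43): heap contents = [43]
pop() → 43: heap contents = []
push(92): heap contents = [92]
push(81): heap contents = [81, 92]
push(88): heap contents = [81, 88, 92]
push(48): heap contents = [48, 81, 88, 92]
pop() → 48: heap contents = [81, 88, 92]
push(33): heap contents = [33, 81, 88, 92]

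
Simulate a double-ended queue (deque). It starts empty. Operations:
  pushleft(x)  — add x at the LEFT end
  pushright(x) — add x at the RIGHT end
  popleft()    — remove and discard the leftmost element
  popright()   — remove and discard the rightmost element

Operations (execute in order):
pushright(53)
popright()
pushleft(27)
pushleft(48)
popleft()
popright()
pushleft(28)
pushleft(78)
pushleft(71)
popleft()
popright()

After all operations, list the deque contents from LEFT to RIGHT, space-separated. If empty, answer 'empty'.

pushright(53): [53]
popright(): []
pushleft(27): [27]
pushleft(48): [48, 27]
popleft(): [27]
popright(): []
pushleft(28): [28]
pushleft(78): [78, 28]
pushleft(71): [71, 78, 28]
popleft(): [78, 28]
popright(): [78]

Answer: 78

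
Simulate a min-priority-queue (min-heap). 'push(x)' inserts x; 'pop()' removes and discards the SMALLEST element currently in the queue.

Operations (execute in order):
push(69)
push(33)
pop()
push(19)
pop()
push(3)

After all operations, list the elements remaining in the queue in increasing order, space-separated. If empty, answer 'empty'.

Answer: 3 69

Derivation:
push(69): heap contents = [69]
push(33): heap contents = [33, 69]
pop() → 33: heap contents = [69]
push(19): heap contents = [19, 69]
pop() → 19: heap contents = [69]
push(3): heap contents = [3, 69]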